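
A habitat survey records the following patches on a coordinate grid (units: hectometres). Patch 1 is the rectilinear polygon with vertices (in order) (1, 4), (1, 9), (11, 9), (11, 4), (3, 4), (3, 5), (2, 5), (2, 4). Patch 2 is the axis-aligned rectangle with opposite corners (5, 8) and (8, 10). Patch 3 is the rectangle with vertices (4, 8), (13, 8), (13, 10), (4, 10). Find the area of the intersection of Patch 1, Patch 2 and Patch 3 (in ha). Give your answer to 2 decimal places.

The intersection is the polygon with vertices (8,8), (5,8), (5,9), (8,9).
By the shoelace formula its area is 3.00.

3.00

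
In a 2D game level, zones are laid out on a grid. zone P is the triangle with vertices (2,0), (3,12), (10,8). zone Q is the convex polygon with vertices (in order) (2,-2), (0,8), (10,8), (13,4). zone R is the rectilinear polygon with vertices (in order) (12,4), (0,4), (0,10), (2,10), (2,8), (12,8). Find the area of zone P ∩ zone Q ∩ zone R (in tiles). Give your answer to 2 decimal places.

The intersection is the polygon with vertices (10,8), (6,4), (2.333,4), (2.667,8).
By the shoelace formula its area is 22.00.

22.00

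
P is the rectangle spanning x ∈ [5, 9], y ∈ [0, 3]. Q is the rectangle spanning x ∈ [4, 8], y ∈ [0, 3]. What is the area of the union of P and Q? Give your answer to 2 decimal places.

15.00

By inclusion–exclusion:
Individual areas: |P| = 12, |Q| = 12.
|P∩Q|: x∈[5,8], y∈[0,3] → 3·3 = 9.
|P ∪ Q| = 24 − 9 = 15.00.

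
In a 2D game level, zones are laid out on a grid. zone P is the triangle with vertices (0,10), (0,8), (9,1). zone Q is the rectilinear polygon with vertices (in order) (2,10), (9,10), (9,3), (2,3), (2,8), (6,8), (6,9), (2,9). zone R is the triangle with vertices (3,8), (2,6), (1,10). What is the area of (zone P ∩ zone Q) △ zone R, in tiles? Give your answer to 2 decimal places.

6.61

|zone P ∩ zone Q| = 4.873.
|(zone P ∩ zone Q) ∩ zone R| = 0.6311.
|(zone P ∩ zone Q) △ zone R| = 4.873 + 3 − 1.2622 = 6.61.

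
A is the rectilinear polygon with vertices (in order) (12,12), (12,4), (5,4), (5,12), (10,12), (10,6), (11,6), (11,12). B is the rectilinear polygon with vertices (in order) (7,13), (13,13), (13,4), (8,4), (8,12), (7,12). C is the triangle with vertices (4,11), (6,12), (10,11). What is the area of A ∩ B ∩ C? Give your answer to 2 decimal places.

The intersection is the polygon with vertices (8,11.5), (10,11), (8,11).
By the shoelace formula its area is 0.50.

0.50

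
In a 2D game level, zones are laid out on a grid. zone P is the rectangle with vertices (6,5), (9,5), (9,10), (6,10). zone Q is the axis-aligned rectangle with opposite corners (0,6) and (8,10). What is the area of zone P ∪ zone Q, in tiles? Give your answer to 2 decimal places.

39.00

By inclusion–exclusion:
Individual areas: |zone P| = 15, |zone Q| = 32.
|zone P∩zone Q|: x∈[6,8], y∈[6,10] → 2·4 = 8.
|zone P ∪ zone Q| = 47 − 8 = 39.00.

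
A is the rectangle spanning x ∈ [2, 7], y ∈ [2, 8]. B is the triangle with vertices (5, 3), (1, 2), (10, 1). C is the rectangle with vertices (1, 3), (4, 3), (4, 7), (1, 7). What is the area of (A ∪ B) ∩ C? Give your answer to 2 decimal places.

8.00

The region (A ∪ B) ∩ C is the polygon with vertices (2,7), (4,7), (4,3), (2,3).
By the shoelace formula its area is 8.00.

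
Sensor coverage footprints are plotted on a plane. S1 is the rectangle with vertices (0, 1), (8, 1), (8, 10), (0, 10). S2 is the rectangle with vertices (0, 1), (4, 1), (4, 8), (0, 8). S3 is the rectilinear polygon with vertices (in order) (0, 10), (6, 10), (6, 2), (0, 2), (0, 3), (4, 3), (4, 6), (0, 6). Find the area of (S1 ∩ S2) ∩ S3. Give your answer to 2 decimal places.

12.00

|S1 ∩ S2| = 28.
|(S1 ∩ S2) ∩ S3| = 12.00.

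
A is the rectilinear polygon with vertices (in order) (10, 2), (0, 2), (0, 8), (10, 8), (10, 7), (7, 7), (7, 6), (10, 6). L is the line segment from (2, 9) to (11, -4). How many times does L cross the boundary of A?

The segment meets the boundary at (2.692,8), (6.846,2).

2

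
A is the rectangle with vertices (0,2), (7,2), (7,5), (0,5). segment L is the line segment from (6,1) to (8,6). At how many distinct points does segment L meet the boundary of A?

The segment meets the boundary at (7,3.5), (6.4,2).

2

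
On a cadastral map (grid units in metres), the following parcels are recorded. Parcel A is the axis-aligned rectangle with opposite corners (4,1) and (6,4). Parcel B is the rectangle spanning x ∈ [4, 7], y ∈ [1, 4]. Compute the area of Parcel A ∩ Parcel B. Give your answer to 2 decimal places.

6.00

|Parcel A∩Parcel B|: x∈[4,6], y∈[1,4] → 2·3 = 6.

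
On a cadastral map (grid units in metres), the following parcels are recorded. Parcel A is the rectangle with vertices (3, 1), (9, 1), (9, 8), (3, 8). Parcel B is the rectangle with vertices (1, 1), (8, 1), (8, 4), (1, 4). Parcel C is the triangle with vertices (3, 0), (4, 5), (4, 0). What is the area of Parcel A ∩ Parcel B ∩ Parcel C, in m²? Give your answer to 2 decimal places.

The intersection is the polygon with vertices (4,4), (4,1), (3.2,1), (3.8,4).
By the shoelace formula its area is 1.50.

1.50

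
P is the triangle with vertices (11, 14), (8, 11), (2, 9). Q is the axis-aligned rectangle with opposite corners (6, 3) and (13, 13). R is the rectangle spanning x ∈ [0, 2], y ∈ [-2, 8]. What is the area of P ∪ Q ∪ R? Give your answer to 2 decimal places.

92.18

By inclusion–exclusion:
Individual areas: |P| = 6, |Q| = 70, |R| = 20.
|P∩Q| = 3.8222.
|P∩R| = 0.
|Q∩R| = 0 (no overlap).
|P∩Q∩R| = 0.
|P ∪ Q ∪ R| = 96 − 3.8222 + 0 = 92.18.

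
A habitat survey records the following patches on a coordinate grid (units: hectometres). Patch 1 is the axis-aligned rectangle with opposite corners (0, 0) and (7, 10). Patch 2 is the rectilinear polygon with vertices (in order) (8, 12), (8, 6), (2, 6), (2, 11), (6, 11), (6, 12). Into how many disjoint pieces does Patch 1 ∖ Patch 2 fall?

1

Patch 1 ∖ Patch 2 is a single connected region.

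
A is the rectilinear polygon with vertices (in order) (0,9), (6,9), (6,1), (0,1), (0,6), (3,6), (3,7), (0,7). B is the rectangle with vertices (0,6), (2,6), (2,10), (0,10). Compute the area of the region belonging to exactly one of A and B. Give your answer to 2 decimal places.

45.00

|A| = 45, |B| = 8, |A∩B| = 4.
|A △ B| = |A| + |B| − 2·|A∩B| = 45 + 8 − 8 = 45.00.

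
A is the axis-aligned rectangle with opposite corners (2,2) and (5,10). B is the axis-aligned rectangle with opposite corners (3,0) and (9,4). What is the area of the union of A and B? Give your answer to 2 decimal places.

44.00

By inclusion–exclusion:
Individual areas: |A| = 24, |B| = 24.
|A∩B|: x∈[3,5], y∈[2,4] → 2·2 = 4.
|A ∪ B| = 48 − 4 = 44.00.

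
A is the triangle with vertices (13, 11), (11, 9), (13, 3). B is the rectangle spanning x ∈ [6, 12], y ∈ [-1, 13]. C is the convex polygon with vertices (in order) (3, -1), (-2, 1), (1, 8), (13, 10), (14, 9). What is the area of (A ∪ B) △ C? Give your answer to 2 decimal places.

113.89

|A ∪ B| = 90.
|(A ∪ B) ∩ C| = 31.553.
|(A ∪ B) △ C| = 90 + 87 − 63.1061 = 113.89.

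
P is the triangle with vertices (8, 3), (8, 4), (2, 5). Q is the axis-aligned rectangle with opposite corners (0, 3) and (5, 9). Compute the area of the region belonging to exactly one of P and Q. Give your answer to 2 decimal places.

|P| = 3, |Q| = 30, |P∩Q| = 0.75.
|P △ Q| = |P| + |Q| − 2·|P∩Q| = 3 + 30 − 1.5 = 31.50.

31.50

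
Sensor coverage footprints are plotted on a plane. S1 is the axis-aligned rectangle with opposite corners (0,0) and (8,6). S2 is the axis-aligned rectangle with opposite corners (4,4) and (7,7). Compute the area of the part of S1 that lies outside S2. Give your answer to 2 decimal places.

|S1∩S2|: x∈[4,7], y∈[4,6] → 3·2 = 6.
|S1| = 48.
|S1 ∖ S2| = |S1| − |S1∩S2| = 48 − 6 = 42.00.

42.00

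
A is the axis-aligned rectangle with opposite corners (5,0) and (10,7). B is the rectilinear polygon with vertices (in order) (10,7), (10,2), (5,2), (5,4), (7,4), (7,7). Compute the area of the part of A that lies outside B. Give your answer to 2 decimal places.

16.00

|A| = 35, |A∩B| = 19.
|A ∖ B| = |A| − |A∩B| = 35 − 19 = 16.00.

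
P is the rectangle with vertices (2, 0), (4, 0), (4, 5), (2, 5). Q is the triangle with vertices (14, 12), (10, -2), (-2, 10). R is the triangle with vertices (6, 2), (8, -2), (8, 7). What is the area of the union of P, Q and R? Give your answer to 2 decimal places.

By inclusion–exclusion:
Individual areas: |P| = 10, |Q| = 108, |R| = 9.
|P∩Q| = 0.5.
|P∩R| = 0.
|Q∩R| = 7.
|P∩Q∩R| = 0.
|P ∪ Q ∪ R| = 127 − 7.5 + 0 = 119.50.

119.50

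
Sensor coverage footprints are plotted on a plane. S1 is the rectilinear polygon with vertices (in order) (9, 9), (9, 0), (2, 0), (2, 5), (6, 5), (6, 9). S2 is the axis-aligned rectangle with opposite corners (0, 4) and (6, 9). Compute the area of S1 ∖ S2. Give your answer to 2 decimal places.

43.00

|S1| = 47, |S1∩S2| = 4.
|S1 ∖ S2| = |S1| − |S1∩S2| = 47 − 4 = 43.00.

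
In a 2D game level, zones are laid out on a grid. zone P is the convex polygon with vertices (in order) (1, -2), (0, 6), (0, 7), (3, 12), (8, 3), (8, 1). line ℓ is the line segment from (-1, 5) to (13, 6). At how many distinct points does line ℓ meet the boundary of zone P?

2

The segment meets the boundary at (6.588,5.542), (0.115,5.08).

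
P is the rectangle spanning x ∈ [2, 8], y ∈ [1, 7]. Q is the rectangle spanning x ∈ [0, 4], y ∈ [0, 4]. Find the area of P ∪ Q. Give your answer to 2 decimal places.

By inclusion–exclusion:
Individual areas: |P| = 36, |Q| = 16.
|P∩Q|: x∈[2,4], y∈[1,4] → 2·3 = 6.
|P ∪ Q| = 52 − 6 = 46.00.

46.00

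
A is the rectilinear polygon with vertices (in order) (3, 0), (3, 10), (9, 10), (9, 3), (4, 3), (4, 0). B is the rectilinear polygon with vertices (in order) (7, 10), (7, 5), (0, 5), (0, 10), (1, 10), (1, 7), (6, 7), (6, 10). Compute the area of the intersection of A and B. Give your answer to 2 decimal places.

11.00

The intersection is the polygon with vertices (3,7), (6,7), (6,10), (7,10), (7,5), (3,5).
By the shoelace formula its area is 11.00.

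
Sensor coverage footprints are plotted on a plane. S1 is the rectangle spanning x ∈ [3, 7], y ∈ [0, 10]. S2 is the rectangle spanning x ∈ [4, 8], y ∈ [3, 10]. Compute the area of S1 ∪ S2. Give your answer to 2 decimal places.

By inclusion–exclusion:
Individual areas: |S1| = 40, |S2| = 28.
|S1∩S2|: x∈[4,7], y∈[3,10] → 3·7 = 21.
|S1 ∪ S2| = 68 − 21 = 47.00.

47.00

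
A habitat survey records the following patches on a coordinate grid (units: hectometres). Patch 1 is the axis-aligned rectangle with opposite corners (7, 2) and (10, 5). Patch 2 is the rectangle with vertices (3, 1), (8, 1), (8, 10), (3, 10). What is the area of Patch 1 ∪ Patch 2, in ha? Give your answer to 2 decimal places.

By inclusion–exclusion:
Individual areas: |Patch 1| = 9, |Patch 2| = 45.
|Patch 1∩Patch 2|: x∈[7,8], y∈[2,5] → 1·3 = 3.
|Patch 1 ∪ Patch 2| = 54 − 3 = 51.00.

51.00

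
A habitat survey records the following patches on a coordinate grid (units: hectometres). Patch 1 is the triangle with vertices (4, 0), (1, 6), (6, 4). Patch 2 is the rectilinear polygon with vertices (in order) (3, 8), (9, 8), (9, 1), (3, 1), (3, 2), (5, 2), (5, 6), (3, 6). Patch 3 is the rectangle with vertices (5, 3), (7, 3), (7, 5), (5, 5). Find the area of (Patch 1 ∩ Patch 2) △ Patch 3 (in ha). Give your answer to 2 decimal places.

|Patch 1 ∩ Patch 2| = 2.7.
|(Patch 1 ∩ Patch 2) ∩ Patch 3| = 0.95.
|(Patch 1 ∩ Patch 2) △ Patch 3| = 2.7 + 4 − 1.9 = 4.80.

4.80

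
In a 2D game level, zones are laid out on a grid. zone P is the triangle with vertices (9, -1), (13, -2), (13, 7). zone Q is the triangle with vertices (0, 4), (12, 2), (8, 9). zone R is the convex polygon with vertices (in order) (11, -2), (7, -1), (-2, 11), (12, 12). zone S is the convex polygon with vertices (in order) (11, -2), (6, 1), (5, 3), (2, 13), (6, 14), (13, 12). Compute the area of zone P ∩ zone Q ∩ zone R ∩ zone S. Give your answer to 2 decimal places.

The intersection is the polygon with vertices (11.294,2.118), (10.615,2.231), (11.2,3.4), (11.365,3.111).
By the shoelace formula its area is 0.52.

0.52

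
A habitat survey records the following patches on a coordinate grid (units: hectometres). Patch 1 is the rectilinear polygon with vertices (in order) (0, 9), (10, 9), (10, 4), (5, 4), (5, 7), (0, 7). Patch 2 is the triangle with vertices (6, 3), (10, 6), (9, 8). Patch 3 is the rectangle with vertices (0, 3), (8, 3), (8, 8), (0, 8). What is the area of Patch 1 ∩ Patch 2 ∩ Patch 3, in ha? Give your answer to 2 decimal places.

1.47

The intersection is the polygon with vertices (8,6.333), (8,4.5), (7.333,4), (6.6,4).
By the shoelace formula its area is 1.47.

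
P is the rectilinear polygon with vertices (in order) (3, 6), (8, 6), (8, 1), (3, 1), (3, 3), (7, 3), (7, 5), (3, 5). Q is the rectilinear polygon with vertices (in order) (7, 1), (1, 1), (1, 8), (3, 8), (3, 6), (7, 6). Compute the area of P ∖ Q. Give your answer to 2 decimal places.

5.00

|P| = 17, |P∩Q| = 12.
|P ∖ Q| = |P| − |P∩Q| = 17 − 12 = 5.00.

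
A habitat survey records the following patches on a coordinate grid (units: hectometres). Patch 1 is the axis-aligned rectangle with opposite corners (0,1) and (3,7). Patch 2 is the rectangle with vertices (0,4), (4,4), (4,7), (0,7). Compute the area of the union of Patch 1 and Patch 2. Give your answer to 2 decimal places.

By inclusion–exclusion:
Individual areas: |Patch 1| = 18, |Patch 2| = 12.
|Patch 1∩Patch 2|: x∈[0,3], y∈[4,7] → 3·3 = 9.
|Patch 1 ∪ Patch 2| = 30 − 9 = 21.00.

21.00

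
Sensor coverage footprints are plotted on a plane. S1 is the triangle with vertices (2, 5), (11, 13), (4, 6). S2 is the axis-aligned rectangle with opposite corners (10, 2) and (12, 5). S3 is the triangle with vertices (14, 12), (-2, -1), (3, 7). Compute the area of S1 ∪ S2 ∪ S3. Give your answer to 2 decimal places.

By inclusion–exclusion:
Individual areas: |S1| = 3.5, |S2| = 6, |S3| = 31.5.
|S1∩S2| = 0.
|S1∩S3| = 2.1899.
|S2∩S3| = 0.
|S1∩S2∩S3| = 0.
|S1 ∪ S2 ∪ S3| = 41 − 2.1899 + 0 = 38.81.

38.81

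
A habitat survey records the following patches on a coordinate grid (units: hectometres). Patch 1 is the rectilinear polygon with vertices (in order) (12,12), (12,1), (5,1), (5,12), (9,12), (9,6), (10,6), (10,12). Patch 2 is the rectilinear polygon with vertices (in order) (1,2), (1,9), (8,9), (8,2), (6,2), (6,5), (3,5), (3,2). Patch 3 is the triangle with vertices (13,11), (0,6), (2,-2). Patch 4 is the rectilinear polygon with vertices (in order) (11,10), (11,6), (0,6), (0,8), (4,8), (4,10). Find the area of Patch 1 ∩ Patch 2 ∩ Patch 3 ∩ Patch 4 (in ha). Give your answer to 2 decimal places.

The intersection is the polygon with vertices (8,6), (5,6), (5,7.923), (7.8,9), (8,9).
By the shoelace formula its area is 7.49.

7.49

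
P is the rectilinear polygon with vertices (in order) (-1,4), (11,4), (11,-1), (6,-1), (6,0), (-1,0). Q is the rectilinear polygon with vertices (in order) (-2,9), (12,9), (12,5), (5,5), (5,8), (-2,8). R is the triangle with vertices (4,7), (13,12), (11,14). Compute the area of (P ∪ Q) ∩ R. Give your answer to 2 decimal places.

The region (P ∪ Q) ∩ R is the polygon with vertices (7.6,9), (5,7.556), (5,8), (6,9).
By the shoelace formula its area is 1.38.

1.38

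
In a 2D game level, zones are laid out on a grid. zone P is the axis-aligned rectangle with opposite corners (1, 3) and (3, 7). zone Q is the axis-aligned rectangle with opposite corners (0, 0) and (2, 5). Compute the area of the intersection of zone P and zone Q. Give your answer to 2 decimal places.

|zone P∩zone Q|: x∈[1,2], y∈[3,5] → 1·2 = 2.

2.00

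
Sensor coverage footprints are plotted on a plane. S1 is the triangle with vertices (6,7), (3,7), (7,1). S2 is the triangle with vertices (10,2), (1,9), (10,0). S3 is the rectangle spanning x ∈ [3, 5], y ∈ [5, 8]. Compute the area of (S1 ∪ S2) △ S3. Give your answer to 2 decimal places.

|S1 ∪ S2| = 15.2353.
|(S1 ∪ S2) ∩ S3| = 2.7937.
|(S1 ∪ S2) △ S3| = 15.2353 + 6 − 5.5873 = 15.65.

15.65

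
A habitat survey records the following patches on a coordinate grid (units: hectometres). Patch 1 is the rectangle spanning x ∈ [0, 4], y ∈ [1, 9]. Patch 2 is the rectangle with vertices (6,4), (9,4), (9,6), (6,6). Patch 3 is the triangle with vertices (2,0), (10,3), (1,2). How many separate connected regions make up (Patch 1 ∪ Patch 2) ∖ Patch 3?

(Patch 1 ∪ Patch 2) ∖ Patch 3 splits into 2 disjoint pieces (area 28.75, area 6).

2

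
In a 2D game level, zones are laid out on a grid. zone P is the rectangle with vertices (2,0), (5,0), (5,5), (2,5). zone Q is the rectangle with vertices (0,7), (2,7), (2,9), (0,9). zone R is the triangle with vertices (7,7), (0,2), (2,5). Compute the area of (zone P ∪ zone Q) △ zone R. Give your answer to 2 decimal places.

|zone P ∪ zone Q| = 19.
|(zone P ∪ zone Q) ∩ zone R| = 1.7286.
|(zone P ∪ zone Q) △ zone R| = 19 + 5.5 − 3.4571 = 21.04.

21.04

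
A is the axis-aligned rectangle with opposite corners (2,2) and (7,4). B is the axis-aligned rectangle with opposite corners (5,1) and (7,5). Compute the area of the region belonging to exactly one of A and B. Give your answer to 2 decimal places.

|A∩B|: x∈[5,7], y∈[2,4] → 2·2 = 4.
|A △ B| = |A| + |B| − 2·|A∩B| = 10 + 8 − 8 = 10.00.

10.00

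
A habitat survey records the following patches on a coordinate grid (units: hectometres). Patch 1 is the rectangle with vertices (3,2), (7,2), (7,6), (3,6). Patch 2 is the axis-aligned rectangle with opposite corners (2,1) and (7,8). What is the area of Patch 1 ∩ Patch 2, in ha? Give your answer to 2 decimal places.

16.00

|Patch 1∩Patch 2|: x∈[3,7], y∈[2,6] → 4·4 = 16.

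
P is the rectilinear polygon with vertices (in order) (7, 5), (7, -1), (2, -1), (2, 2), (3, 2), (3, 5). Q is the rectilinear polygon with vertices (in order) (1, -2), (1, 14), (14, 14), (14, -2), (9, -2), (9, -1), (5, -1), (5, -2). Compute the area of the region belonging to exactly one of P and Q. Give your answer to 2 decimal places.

|P| = 27, |Q| = 204, |P∩Q| = 27.
|P △ Q| = |P| + |Q| − 2·|P∩Q| = 27 + 204 − 54 = 177.00.

177.00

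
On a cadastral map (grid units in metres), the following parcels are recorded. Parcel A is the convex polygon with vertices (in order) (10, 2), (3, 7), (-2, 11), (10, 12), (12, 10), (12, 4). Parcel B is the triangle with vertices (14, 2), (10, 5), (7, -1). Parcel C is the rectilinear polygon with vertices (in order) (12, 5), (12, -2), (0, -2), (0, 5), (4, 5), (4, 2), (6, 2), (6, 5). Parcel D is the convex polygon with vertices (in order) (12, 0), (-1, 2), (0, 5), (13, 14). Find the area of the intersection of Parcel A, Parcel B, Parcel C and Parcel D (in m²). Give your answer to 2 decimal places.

The intersection is the polygon with vertices (11.714,3.714), (10,2), (8.895,2.789), (10,5).
By the shoelace formula its area is 4.23.

4.23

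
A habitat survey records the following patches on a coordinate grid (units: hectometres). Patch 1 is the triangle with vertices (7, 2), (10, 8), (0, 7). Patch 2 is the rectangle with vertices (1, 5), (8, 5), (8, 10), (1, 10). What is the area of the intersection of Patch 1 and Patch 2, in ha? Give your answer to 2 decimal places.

15.99

The intersection is the polygon with vertices (8,7.8), (8,5), (2.8,5), (1,6.286), (1,7.1).
By the shoelace formula its area is 15.99.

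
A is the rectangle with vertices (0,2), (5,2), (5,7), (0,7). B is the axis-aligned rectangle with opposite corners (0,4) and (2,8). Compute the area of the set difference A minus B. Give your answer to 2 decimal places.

19.00

|A∩B|: x∈[0,2], y∈[4,7] → 2·3 = 6.
|A| = 25.
|A ∖ B| = |A| − |A∩B| = 25 − 6 = 19.00.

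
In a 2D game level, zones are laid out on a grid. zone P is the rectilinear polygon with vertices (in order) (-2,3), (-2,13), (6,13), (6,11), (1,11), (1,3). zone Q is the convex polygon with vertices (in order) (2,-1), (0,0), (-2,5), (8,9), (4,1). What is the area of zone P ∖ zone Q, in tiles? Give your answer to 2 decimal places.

|zone P| = 40, |zone P∩zone Q| = 7.
|zone P ∖ zone Q| = |zone P| − |zone P∩zone Q| = 40 − 7 = 33.00.

33.00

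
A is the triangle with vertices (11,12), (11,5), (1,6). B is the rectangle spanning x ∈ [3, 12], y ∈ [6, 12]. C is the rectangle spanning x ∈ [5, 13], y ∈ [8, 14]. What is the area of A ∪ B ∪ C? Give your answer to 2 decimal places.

80.20

By inclusion–exclusion:
Individual areas: |A| = 35, |B| = 54, |C| = 48.
|A∩B| = 28.8.
|A∩C| = 13.2.
|B∩C|: x∈[5,12], y∈[8,12] → 7·4 = 28.
|A∩B∩C| = 13.2.
|A ∪ B ∪ C| = 137 − 70 + 13.2 = 80.20.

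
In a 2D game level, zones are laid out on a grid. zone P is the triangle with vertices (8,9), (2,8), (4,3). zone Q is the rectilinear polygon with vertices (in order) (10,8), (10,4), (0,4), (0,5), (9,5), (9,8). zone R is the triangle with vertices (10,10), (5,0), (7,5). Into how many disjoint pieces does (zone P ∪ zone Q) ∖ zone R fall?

2

(zone P ∪ zone Q) ∖ zone R splits into 2 disjoint pieces (area 21.2, area 5.75).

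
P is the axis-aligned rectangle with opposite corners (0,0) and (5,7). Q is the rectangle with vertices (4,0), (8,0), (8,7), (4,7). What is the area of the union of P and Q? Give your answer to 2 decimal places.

By inclusion–exclusion:
Individual areas: |P| = 35, |Q| = 28.
|P∩Q|: x∈[4,5], y∈[0,7] → 1·7 = 7.
|P ∪ Q| = 63 − 7 = 56.00.

56.00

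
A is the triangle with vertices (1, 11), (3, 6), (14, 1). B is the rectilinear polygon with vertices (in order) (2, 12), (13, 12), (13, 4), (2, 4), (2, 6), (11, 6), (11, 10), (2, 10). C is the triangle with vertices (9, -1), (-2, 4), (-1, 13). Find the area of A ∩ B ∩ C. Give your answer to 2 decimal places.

0.34

The intersection is the polygon with vertices (4,6), (4.481,5.327), (3,6).
By the shoelace formula its area is 0.34.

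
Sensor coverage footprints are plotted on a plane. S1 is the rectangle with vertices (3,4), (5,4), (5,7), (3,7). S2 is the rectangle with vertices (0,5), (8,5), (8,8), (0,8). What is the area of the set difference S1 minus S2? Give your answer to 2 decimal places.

|S1∩S2|: x∈[3,5], y∈[5,7] → 2·2 = 4.
|S1| = 6.
|S1 ∖ S2| = |S1| − |S1∩S2| = 6 − 4 = 2.00.

2.00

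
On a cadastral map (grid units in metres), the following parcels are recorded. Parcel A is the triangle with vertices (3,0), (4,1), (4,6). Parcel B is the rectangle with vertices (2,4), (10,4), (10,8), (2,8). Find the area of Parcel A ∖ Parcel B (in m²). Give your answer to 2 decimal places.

|Parcel A| = 2.5, |Parcel A∩Parcel B| = 0.3333.
|Parcel A ∖ Parcel B| = |Parcel A| − |Parcel A∩Parcel B| = 2.5 − 0.3333 = 2.17.

2.17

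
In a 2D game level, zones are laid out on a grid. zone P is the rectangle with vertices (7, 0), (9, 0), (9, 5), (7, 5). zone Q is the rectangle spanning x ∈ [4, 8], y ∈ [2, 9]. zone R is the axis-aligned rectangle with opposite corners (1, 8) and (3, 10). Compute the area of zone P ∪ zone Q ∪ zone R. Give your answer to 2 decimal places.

By inclusion–exclusion:
Individual areas: |zone P| = 10, |zone Q| = 28, |zone R| = 4.
|zone P∩zone Q|: x∈[7,8], y∈[2,5] → 1·3 = 3.
|zone P∩zone R| = 0 (no overlap).
|zone Q∩zone R| = 0 (no overlap).
|zone P∩zone Q∩zone R| = 0.
|zone P ∪ zone Q ∪ zone R| = 42 − 3 + 0 = 39.00.

39.00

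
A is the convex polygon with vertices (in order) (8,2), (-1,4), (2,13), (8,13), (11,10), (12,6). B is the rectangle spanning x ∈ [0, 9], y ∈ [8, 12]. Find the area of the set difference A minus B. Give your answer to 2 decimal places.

71.00

|A| = 103, |A∩B| = 32.
|A ∖ B| = |A| − |A∩B| = 103 − 32 = 71.00.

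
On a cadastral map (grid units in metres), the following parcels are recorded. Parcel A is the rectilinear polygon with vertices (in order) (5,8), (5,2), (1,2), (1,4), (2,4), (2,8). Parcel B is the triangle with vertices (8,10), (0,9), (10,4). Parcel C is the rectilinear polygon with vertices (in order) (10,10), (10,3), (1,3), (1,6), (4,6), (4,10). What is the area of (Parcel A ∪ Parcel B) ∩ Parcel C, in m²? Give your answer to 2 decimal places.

30.75

|Parcel A ∪ Parcel B| = 42.75.
|(Parcel A ∪ Parcel B) ∩ Parcel C| = 30.75.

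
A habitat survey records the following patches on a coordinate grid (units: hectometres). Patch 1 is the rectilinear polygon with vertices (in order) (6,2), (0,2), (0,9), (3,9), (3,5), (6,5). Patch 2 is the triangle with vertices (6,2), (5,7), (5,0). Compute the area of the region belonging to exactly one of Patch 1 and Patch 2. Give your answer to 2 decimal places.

|Patch 1| = 30, |Patch 2| = 3.5, |Patch 1∩Patch 2| = 2.1.
|Patch 1 △ Patch 2| = |Patch 1| + |Patch 2| − 2·|Patch 1∩Patch 2| = 30 + 3.5 − 4.2 = 29.30.

29.30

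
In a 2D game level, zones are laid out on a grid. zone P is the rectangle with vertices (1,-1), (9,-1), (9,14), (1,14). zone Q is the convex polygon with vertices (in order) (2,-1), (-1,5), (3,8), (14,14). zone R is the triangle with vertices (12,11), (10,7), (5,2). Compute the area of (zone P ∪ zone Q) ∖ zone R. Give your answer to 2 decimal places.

|zone P ∪ zone Q| = 134.3068.
|(zone P ∪ zone Q) ∩ zone R| = 2.2857.
|(zone P ∪ zone Q) ∖ zone R| = 134.3068 − 2.2857 = 132.02.

132.02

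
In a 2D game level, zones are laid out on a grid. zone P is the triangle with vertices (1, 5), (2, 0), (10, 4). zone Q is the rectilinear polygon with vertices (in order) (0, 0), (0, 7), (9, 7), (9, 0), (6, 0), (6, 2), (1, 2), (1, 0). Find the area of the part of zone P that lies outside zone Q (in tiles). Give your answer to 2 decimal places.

|zone P| = 22, |zone P∩zone Q| = 17.2944.
|zone P ∖ zone Q| = |zone P| − |zone P∩zone Q| = 22 − 17.2944 = 4.71.

4.71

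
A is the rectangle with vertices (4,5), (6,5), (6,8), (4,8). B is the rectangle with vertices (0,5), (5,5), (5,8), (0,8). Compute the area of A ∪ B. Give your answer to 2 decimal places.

18.00

By inclusion–exclusion:
Individual areas: |A| = 6, |B| = 15.
|A∩B|: x∈[4,5], y∈[5,8] → 1·3 = 3.
|A ∪ B| = 21 − 3 = 18.00.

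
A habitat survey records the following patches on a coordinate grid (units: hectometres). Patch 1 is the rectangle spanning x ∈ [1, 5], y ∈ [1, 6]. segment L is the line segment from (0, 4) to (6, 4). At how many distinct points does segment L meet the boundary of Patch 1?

The segment meets the boundary at (5,4), (1,4).

2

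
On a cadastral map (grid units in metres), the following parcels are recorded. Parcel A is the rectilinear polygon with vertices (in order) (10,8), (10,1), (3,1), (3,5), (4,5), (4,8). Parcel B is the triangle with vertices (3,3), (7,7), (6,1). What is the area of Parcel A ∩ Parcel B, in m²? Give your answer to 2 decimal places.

10.00

The intersection is the polygon with vertices (7,7), (6,1), (3,3).
By the shoelace formula its area is 10.00.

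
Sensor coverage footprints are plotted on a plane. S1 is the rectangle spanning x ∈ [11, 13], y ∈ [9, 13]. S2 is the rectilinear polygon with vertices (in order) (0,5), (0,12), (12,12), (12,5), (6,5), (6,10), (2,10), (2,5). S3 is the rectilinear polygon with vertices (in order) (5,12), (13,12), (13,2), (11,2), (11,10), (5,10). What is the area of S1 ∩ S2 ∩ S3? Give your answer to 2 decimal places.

The intersection is the polygon with vertices (11,10), (11,12), (12,12), (12,9), (11,9).
By the shoelace formula its area is 3.00.

3.00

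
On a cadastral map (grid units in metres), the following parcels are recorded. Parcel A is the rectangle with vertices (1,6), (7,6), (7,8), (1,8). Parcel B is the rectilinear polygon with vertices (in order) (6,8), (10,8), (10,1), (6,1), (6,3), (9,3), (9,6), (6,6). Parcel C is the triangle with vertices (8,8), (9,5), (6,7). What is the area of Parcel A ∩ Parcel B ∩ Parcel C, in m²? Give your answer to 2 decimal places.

The intersection is the polygon with vertices (7,6.333), (6,7), (7,7.5).
By the shoelace formula its area is 0.58.

0.58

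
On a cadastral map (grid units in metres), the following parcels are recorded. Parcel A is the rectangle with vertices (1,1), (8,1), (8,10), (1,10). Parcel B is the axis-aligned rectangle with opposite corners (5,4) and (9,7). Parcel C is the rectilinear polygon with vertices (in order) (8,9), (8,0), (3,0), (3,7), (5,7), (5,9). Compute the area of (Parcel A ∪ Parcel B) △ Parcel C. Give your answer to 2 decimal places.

|Parcel A ∪ Parcel B| = 66.
|(Parcel A ∪ Parcel B) ∩ Parcel C| = 36.
|(Parcel A ∪ Parcel B) △ Parcel C| = 66 + 41 − 72 = 35.00.

35.00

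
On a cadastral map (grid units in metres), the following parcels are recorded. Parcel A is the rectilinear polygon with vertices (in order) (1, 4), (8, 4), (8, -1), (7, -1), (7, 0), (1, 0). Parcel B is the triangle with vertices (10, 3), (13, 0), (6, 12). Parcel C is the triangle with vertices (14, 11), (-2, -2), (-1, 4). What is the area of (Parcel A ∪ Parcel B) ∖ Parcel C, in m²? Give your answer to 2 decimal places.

27.76

|Parcel A ∪ Parcel B| = 36.5.
|(Parcel A ∪ Parcel B) ∩ Parcel C| = 8.7443.
|(Parcel A ∪ Parcel B) ∖ Parcel C| = 36.5 − 8.7443 = 27.76.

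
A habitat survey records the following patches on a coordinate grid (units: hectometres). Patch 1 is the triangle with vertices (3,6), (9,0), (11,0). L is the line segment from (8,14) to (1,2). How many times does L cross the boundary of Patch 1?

The segment meets the boundary at (3.211,5.789), (3.232,5.826).

2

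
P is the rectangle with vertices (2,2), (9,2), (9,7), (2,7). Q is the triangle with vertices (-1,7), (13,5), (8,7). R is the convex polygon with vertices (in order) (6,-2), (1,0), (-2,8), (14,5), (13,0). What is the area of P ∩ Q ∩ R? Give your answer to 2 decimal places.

3.49

The intersection is the polygon with vertices (2,6.571), (2,7), (3.333,7), (9,5.938), (9,5.571).
By the shoelace formula its area is 3.49.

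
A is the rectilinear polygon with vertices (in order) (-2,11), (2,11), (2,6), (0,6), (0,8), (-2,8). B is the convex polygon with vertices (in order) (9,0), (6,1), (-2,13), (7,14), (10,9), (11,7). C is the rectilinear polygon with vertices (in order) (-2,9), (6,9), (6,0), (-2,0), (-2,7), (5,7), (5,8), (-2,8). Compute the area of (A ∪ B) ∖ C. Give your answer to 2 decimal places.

87.17

|A ∪ B| = 110.1667.
|(A ∪ B) ∩ C| = 23.
|(A ∪ B) ∖ C| = 110.1667 − 23 = 87.17.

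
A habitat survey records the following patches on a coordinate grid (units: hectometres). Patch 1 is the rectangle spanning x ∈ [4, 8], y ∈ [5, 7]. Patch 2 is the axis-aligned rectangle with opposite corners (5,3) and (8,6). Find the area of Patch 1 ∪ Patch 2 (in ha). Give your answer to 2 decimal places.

14.00

By inclusion–exclusion:
Individual areas: |Patch 1| = 8, |Patch 2| = 9.
|Patch 1∩Patch 2|: x∈[5,8], y∈[5,6] → 3·1 = 3.
|Patch 1 ∪ Patch 2| = 17 − 3 = 14.00.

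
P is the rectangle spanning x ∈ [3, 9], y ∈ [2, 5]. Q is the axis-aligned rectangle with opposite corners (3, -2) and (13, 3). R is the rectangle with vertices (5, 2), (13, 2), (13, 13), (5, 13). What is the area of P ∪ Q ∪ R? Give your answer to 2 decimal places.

134.00

By inclusion–exclusion:
Individual areas: |P| = 18, |Q| = 50, |R| = 88.
|P∩Q|: x∈[3,9], y∈[2,3] → 6·1 = 6.
|P∩R|: x∈[5,9], y∈[2,5] → 4·3 = 12.
|Q∩R|: x∈[5,13], y∈[2,3] → 8·1 = 8.
|P∩Q∩R| = 4.
|P ∪ Q ∪ R| = 156 − 26 + 4 = 134.00.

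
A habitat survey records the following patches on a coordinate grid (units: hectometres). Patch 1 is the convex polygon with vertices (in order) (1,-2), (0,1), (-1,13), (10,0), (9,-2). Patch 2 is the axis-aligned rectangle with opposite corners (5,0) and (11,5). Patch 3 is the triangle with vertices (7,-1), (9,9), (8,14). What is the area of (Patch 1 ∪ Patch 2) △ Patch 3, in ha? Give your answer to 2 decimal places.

102.78

|Patch 1 ∪ Patch 2| = 97.5769.
|(Patch 1 ∪ Patch 2) ∩ Patch 3| = 2.4.
|(Patch 1 ∪ Patch 2) △ Patch 3| = 97.5769 + 10 − 4.8 = 102.78.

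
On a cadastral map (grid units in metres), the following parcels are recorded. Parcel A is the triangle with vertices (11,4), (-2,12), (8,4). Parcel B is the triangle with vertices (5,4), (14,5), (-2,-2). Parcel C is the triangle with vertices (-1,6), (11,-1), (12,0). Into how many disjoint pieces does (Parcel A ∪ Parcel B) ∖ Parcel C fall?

2

(Parcel A ∪ Parcel B) ∖ Parcel C splits into 2 disjoint pieces (area 21.5733, area 10.5124).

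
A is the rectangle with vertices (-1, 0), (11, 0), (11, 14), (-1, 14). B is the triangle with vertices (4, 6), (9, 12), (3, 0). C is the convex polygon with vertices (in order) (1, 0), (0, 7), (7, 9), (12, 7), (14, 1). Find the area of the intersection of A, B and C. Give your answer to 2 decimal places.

The intersection is the polygon with vertices (3.08,0.16), (3.026,0.156), (4,6), (6.344,8.812), (7,9), (7.417,8.833).
By the shoelace formula its area is 10.41.

10.41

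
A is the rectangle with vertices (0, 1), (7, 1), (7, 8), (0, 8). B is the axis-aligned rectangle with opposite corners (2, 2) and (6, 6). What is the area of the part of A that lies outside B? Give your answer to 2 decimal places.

|A∩B|: x∈[2,6], y∈[2,6] → 4·4 = 16.
|A| = 49.
|A ∖ B| = |A| − |A∩B| = 49 − 16 = 33.00.

33.00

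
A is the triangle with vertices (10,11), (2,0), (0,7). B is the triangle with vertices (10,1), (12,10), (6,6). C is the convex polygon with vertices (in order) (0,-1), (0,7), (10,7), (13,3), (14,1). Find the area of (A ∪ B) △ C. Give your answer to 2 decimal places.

|A ∪ B| = 61.8711.
|(A ∪ B) ∩ C| = 41.025.
|(A ∪ B) △ C| = 61.8711 + 87 − 82.0501 = 66.82.

66.82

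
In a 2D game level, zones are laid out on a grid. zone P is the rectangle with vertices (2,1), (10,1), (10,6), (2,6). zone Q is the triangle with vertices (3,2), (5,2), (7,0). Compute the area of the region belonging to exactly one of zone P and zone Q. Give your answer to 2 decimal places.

|zone P| = 40, |zone Q| = 2, |zone P∩zone Q| = 1.5.
|zone P △ zone Q| = |zone P| + |zone Q| − 2·|zone P∩zone Q| = 40 + 2 − 3 = 39.00.

39.00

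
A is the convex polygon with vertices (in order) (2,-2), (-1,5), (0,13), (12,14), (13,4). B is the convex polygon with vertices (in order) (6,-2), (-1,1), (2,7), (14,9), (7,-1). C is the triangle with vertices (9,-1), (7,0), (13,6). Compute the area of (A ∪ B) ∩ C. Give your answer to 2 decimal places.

3.58

The region (A ∪ B) ∩ C is the polygon with vertices (12.83,5.702), (11.34,3.094), (8.956,1.794), (7.519,-0.259), (7,0), (12.818,5.818).
By the shoelace formula its area is 3.58.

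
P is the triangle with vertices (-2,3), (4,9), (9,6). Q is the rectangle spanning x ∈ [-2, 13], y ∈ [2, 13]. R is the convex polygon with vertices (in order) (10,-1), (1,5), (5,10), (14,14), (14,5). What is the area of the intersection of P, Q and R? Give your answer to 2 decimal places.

The intersection is the polygon with vertices (9,6), (2.258,4.161), (1,5), (4.135,8.919).
By the shoelace formula its area is 18.09.

18.09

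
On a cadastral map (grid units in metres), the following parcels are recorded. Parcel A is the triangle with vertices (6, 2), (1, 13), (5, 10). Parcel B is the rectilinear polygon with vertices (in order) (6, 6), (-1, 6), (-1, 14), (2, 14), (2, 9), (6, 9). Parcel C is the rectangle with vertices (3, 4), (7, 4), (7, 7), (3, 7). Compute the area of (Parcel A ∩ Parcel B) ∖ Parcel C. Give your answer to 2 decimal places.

4.68

|Parcel A ∩ Parcel B| = 6.1625.
|(Parcel A ∩ Parcel B) ∩ Parcel C| = 1.483.
|(Parcel A ∩ Parcel B) ∖ Parcel C| = 6.1625 − 1.483 = 4.68.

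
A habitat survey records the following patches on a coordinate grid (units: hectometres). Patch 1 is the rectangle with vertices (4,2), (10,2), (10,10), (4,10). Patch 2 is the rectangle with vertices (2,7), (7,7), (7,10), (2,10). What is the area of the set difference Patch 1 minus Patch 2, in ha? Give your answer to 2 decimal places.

39.00

|Patch 1∩Patch 2|: x∈[4,7], y∈[7,10] → 3·3 = 9.
|Patch 1| = 48.
|Patch 1 ∖ Patch 2| = |Patch 1| − |Patch 1∩Patch 2| = 48 − 9 = 39.00.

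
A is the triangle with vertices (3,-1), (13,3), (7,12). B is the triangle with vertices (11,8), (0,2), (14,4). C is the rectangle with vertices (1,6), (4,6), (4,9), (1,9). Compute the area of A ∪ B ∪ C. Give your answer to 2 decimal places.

By inclusion–exclusion:
Individual areas: |A| = 57, |B| = 31, |C| = 9.
|A∩B| = 21.2803.
|A∩C| = 0.
|B∩C| = 0.
|A∩B∩C| = 0.
|A ∪ B ∪ C| = 97 − 21.2803 + 0 = 75.72.

75.72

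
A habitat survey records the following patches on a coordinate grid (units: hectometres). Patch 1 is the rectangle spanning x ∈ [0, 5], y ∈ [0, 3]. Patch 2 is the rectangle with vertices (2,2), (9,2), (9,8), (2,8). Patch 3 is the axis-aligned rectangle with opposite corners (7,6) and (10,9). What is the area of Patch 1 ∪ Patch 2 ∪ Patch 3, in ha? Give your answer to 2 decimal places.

By inclusion–exclusion:
Individual areas: |Patch 1| = 15, |Patch 2| = 42, |Patch 3| = 9.
|Patch 1∩Patch 2|: x∈[2,5], y∈[2,3] → 3·1 = 3.
|Patch 1∩Patch 3| = 0 (no overlap).
|Patch 2∩Patch 3|: x∈[7,9], y∈[6,8] → 2·2 = 4.
|Patch 1∩Patch 2∩Patch 3| = 0.
|Patch 1 ∪ Patch 2 ∪ Patch 3| = 66 − 7 + 0 = 59.00.

59.00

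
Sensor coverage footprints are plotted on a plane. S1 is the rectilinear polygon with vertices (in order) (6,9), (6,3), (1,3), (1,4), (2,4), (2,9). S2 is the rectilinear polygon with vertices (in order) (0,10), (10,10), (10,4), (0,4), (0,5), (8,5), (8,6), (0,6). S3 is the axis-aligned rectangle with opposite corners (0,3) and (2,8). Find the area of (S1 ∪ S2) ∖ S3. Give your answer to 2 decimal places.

|S1 ∪ S2| = 61.
|(S1 ∪ S2) ∩ S3| = 7.
|(S1 ∪ S2) ∖ S3| = 61 − 7 = 54.00.

54.00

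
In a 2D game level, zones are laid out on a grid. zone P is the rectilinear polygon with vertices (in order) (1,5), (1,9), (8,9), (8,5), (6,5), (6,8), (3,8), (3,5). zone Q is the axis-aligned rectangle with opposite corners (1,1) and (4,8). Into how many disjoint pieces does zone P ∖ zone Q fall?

1

zone P ∖ zone Q is a single connected region.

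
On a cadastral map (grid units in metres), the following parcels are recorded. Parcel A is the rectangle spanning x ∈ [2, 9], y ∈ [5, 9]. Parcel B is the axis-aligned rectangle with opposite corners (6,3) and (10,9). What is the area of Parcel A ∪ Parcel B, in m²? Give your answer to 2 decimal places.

40.00

By inclusion–exclusion:
Individual areas: |Parcel A| = 28, |Parcel B| = 24.
|Parcel A∩Parcel B|: x∈[6,9], y∈[5,9] → 3·4 = 12.
|Parcel A ∪ Parcel B| = 52 − 12 = 40.00.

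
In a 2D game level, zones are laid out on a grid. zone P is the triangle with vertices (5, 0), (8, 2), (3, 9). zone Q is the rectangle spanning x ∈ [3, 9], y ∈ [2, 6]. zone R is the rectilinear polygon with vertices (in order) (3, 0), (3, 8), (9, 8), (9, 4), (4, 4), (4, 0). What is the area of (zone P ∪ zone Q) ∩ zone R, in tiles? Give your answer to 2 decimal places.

15.97

|zone P ∪ zone Q| = 29.6587.
|(zone P ∪ zone Q) ∩ zone R| = 15.97.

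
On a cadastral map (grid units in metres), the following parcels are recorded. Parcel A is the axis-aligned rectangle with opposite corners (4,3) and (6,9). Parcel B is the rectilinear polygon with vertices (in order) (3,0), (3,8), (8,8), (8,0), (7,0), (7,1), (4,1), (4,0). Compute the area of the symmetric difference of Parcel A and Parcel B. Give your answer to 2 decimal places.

|Parcel A| = 12, |Parcel B| = 37, |Parcel A∩Parcel B| = 10.
|Parcel A △ Parcel B| = |Parcel A| + |Parcel B| − 2·|Parcel A∩Parcel B| = 12 + 37 − 20 = 29.00.

29.00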